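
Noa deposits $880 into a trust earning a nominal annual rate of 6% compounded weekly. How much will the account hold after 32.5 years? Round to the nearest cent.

Growth factor = (1 + 0.06/52)^1690 ≈ 7.020790824.
A ≈ 880 × 7.020790824 ≈ 6,178.2959.

$6,178.30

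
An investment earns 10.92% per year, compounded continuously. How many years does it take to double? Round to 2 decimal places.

e^(0.1092t) = 2, so 0.1092t = ln 2 ≈ 0.69315.
t ≈ 0.69315/0.1092 ≈ 6.3475.

6.35 years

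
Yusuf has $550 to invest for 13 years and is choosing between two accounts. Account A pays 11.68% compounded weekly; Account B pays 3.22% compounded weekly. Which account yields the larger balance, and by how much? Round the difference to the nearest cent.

Account A, by $1,670.63

A: (1 + 0.1168/52)^676 ≈ 4.557149276, so 550 × 4.557149276 ≈ 2,506.4321.
B: (1 + 0.0322/52)^676 ≈ 1.51963542, so 550 × 1.51963542 ≈ 835.7995.
Difference ≈ 1,670.6326 in favor of A.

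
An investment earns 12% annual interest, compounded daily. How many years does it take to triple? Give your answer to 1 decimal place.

(1 + 0.000328767)^(365t) = 3.
365t = ln 3 / ln(1 + 0.000328767) ≈ 1.0986/0.000328713 ≈ 3342.1617.
t ≈ 9.1566.

9.2 years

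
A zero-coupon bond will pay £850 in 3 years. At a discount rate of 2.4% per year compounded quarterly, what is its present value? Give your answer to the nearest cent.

Growth factor = (1 + 0.006)^12 ≈ 1.07442417.
P = 850/1.07442417 ≈ 791.1214.

£791.12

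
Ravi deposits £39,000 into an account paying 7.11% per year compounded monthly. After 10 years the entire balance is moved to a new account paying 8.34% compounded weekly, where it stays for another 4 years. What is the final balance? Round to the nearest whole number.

Phase 1: 39,000·(1 + 0.005925)^120 ≈ 79,238.6030.
Phase 2: 79,238.6030·(1 + 0.0834/52)^208 ≈ 110,586.3160.

£110,586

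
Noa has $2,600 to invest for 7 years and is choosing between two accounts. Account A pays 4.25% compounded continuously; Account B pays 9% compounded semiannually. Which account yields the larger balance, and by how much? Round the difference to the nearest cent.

Account B, by $1,314.19

Account A growth factor: e^(0.0425·7) = e^0.2975 ≈ 1.346488375; balance ≈ 3,500.8698.
Account B growth factor: (1 + 0.045)^14 ≈ 1.851944922; balance ≈ 4,815.0568.
Account B is larger by 1,314.1870.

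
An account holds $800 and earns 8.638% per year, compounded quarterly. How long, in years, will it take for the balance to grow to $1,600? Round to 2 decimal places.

8.11 years

(1 + 0.021595)^(4t) = 1,600/800 = 2.
4t·ln(1 + 0.021595) = ln(2); 4t = 0.69315/0.0213651 ≈ 32.4429.
t ≈ 8.1107 years.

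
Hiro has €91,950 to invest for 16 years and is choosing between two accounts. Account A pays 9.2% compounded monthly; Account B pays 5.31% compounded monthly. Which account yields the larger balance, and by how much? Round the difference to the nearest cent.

Account A growth factor: (1 + 0.092/12)^192 ≈ 4.33354541192; balance ≈ 398,469.5006.
Account B growth factor: (1 + 0.004425)^192 ≈ 2.33433204219; balance ≈ 214,641.8313.
Account A is larger by 183,827.6693.

Account A, by €183,827.67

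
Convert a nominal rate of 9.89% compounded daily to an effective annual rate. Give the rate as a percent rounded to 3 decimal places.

EAR = (1 + 9.89%/365)^365 − 1 = (1 + 0.000270959)^365 − 1.
(1 + 0.000270959)^365 ≈ 1.103941, so EAR ≈ 10.39411%.

10.394%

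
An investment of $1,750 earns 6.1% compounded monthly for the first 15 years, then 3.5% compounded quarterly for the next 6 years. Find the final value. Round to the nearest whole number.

$5,373

Phase 1: 1,750·(1 + 0.061/12)^180 ≈ 4,359.2412.
Phase 2: 4,359.2412·(1 + 0.00875)^24 ≈ 5,372.9902.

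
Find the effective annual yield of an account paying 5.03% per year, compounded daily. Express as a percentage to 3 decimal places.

EAR = (1 + 5.03%/365)^365 − 1 = (1 + 0.000137808)^365 − 1.
(1 + 0.000137808)^365 ≈ 1.051583, so EAR ≈ 5.15829%.

5.158%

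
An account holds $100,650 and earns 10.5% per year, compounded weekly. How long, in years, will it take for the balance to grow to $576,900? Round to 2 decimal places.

16.65 years

(1 + 0.00201923)^(52t) = 576,900/100,650 = 5.7317.
52t·ln(1 + 0.00201923) = ln(5.7317); 52t = 1.746/0.00201719 ≈ 865.5682.
t ≈ 16.6455 years.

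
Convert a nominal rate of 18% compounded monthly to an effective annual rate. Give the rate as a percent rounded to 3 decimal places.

19.562%

EAR = (1 + 18%/12)^12 − 1 = (1 + 0.015)^12 − 1.
(1 + 0.015)^12 ≈ 1.195618, so EAR ≈ 19.56182%.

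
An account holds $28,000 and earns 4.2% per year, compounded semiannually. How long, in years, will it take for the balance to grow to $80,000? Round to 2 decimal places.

(1 + 0.021)^(2t) = 80,000/28,000 = 2.8571.
2t·ln(1 + 0.021) = ln(2.8571); 2t = 1.0498/0.0207825 ≈ 50.5146.
t ≈ 25.2573 years.

25.26 years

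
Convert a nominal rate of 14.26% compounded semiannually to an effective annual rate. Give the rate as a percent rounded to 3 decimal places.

14.768%

One year is 2 periods at 0.0713 each: (1 + 0.0713)^2 ≈ 1.147684.
EAR = 1.147684 − 1 ≈ 14.76837%.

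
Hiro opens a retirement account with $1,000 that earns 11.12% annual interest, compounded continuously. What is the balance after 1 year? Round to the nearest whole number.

$1,118

A = P·e^(rt) = 1,000·e^(0.1112·1) = 1,000·e^0.1112.
e^0.1112 ≈ 1.117618408, so A ≈ 1,117.6184.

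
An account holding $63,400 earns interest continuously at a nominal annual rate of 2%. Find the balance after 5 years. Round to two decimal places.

A = P·e^(rt) = 63,400·e^(0.02·5) = 63,400·e^0.1.
e^0.1 ≈ 1.1051709181, so A ≈ 70,067.8362.

$70,067.84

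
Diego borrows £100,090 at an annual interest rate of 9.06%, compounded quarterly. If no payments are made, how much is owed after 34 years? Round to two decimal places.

Growth factor = (1 + 0.02265)^136 ≈ 21.03173425583.
A ≈ 100,090 × 21.03173425583 ≈ 2,105,066.2817.

£2,105,066.28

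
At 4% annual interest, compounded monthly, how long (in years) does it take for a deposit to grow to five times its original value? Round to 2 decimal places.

40.30 years

(1 + 0.00333333)^(12t) = 5.
12t = ln 5 / ln(1 + 0.00333333) ≈ 1.6094/0.00332779 ≈ 483.6356.
t ≈ 40.3030.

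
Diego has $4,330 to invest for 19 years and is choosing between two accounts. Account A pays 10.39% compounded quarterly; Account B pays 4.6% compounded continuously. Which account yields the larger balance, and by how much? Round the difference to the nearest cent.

A: (1 + 0.025975)^76 ≈ 7.020938359, so 4,330 × 7.020938359 ≈ 30,400.6631.
B: e^(0.046·19) = e^0.874 ≈ 2.3964776177, so 4,330 × 2.3964776177 ≈ 10,376.7481.
Difference ≈ 20,023.9150 in favor of A.

Account A, by $20,023.92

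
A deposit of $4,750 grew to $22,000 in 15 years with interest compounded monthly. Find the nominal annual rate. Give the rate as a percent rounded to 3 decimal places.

10.263%

The 180-period growth factor is 22,000/4,750 = 4.63158.
r/12 = 4.63158^(1/180) − 1 ≈ 0.00855246, so r ≈ 12·0.00855246 = 10.26296%.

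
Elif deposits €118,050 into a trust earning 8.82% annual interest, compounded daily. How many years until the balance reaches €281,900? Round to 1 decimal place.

(1 + 0.000241644)^(365t) = 281,900/118,050 = 2.388.
365t·ln(1 + 0.000241644) = ln(2.388); 365t = 0.87044/0.000241615 ≈ 3602.6133.
t ≈ 9.8702 years.

9.9 years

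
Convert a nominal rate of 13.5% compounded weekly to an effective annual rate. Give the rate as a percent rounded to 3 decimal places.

EAR = (1 + 13.5%/52)^52 − 1 = (1 + 0.00259615)^52 − 1.
(1 + 0.00259615)^52 ≈ 1.144337, so EAR ≈ 14.43366%.

14.434%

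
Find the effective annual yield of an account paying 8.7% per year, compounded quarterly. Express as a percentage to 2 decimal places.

8.99%

EAR = (1 + 8.7%/4)^4 − 1 = (1 + 0.02175)^4 − 1.
(1 + 0.02175)^4 ≈ 1.08988, so EAR ≈ 8.98798%.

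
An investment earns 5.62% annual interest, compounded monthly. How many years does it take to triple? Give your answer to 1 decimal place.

(1 + 0.00468333)^(12t) = 3.
12t = ln 3 / ln(1 + 0.00468333) ≈ 1.0986/0.0046724 ≈ 235.1280.
t ≈ 19.5940.

19.6 years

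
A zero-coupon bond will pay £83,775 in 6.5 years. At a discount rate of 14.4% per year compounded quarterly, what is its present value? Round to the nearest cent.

Periodic rate = 14.4%/4 = 0.036; 26 periods.
P = 83,775/(1 + 0.036)^26 ≈ 83,775/2.508150778 ≈ 33,401.1020.

£33,401.10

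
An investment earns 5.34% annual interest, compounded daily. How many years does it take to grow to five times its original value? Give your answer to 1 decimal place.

30.1 years

(1 + 0.000146301)^(365t) = 5.
365t = ln 5 / ln(1 + 0.000146301) ≈ 1.6094/0.000146291 ≈ 11001.6444.
t ≈ 30.1415.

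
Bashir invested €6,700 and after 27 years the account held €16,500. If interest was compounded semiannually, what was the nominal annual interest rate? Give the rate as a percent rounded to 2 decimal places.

(1 + r/2)^54 = 16,500/6,700 = 2.46269.
1 + r/2 = 2.46269^(1/54) ≈ 1.01683, so r/2 ≈ 0.0168299.
r ≈ 2·0.0168299 = 3.36598%.

3.37%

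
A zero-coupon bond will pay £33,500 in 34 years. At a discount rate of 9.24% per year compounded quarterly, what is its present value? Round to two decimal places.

£1,500.32

Periodic rate = 9.24%/4 = 0.0231; 136 periods.
P = 33,500/(1 + 0.0231)^136 ≈ 33,500/22.328498245 ≈ 1,500.3248.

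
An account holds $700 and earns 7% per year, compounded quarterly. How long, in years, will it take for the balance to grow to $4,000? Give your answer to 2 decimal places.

25.12 years

(1 + 0.0175)^(4t) = 4,000/700 = 5.7143.
4t·ln(1 + 0.0175) = ln(5.7143); 4t = 1.743/0.0173486 ≈ 100.4672.
t ≈ 25.1168 years.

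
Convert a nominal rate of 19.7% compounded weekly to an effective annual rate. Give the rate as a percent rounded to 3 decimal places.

EAR = (1 + 19.7%/52)^52 − 1 = (1 + 0.00378846)^52 − 1.
(1 + 0.00378846)^52 ≈ 1.217291, so EAR ≈ 21.72909%.

21.729%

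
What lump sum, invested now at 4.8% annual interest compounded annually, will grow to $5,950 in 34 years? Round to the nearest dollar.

Annual rate = 4.8% = 0.048; 34 periods.
P = 5,950/(1 + 0.048)^34 ≈ 5,950/4.923609603 ≈ 1,208.4630.

$1,208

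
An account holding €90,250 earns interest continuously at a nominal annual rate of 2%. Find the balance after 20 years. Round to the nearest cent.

A = P·e^(rt) = 90,250·e^(0.02·20) = 90,250·e^0.4.
e^0.4 ≈ 1.49182469764, so A ≈ 134,637.1790.

€134,637.18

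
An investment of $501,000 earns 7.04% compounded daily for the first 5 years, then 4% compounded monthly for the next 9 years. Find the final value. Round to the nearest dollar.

$1,020,424

After 5 years at 7.04%: 501,000 × 1.421860262208 ≈ 712,351.9914.
Then 9 years at 4%: 712,351.9914 × 1.432471580058 ≈ 1,020,423.9826.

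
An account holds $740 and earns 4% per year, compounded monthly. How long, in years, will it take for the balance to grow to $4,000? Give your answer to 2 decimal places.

(1 + 0.00333333)^(12t) = 4,000/740 = 5.4054.
12t·ln(1 + 0.00333333) = ln(5.4054); 12t = 1.6874/0.00332779 ≈ 507.0631.
t ≈ 42.2553 years.

42.26 years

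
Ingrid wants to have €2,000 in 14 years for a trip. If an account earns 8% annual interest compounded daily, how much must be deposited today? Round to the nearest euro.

Growth factor = (1 + 0.08/365)^5110 ≈ 3.064478102.
P = 2,000/3.064478102 ≈ 652.6397.

€653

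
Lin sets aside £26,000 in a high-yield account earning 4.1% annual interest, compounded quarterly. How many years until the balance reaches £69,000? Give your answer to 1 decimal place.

We need (1 + 0.01025)^(4t) = 2.6538, so 4t = ln 2.6538 / ln 1.01025 ≈ 95.7077.
t ≈ 95.7077/4 = 23.9269 years.

23.9 years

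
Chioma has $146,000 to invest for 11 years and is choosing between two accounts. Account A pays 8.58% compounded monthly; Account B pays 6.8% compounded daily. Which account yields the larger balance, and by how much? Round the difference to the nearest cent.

A: (1 + 0.00715)^132 ≈ 2.56111295582, so 146,000 × 2.56111295582 ≈ 373,922.4915.
B: (1 + 0.068/365)^4015 ≈ 2.11262306028, so 146,000 × 2.11262306028 ≈ 308,442.9668.
Difference ≈ 65,479.5247 in favor of A.

Account A, by $65,479.52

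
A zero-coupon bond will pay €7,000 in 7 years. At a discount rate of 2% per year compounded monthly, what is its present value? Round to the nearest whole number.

Growth factor = (1 + 0.02/12)^84 ≈ 1.150139757.
P = 7,000/1.150139757 ≈ 6,086.2169.

€6,086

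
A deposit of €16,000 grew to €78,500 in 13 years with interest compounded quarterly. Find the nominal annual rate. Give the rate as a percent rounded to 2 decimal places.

12.42%

The 52-period growth factor is 78,500/16,000 = 4.90625.
r/4 = 4.90625^(1/52) − 1 ≈ 0.0310593, so r ≈ 4·0.0310593 = 12.42372%.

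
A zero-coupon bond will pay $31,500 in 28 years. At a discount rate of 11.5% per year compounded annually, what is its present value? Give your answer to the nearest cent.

Growth factor = (1 + 0.115)^28 ≈ 21.071540478.
P = 31,500/21.071540478 ≈ 1,494.9073.

$1,494.91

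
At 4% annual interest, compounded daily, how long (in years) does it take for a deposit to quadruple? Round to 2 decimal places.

(1 + 0.000109589)^(365t) = 4.
365t = ln 4 / ln(1 + 0.000109589) ≈ 1.3863/0.000109583 ≈ 12650.6292.
t ≈ 34.6593.

34.66 years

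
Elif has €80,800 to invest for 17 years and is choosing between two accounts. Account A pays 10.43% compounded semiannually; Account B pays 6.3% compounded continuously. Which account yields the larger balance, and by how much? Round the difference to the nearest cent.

Account A, by €219,243.97

Account A growth factor: (1 + 0.05215)^34 ≈ 5.63171182373; balance ≈ 455,042.3154.
Account B growth factor: e^(0.063·17) = e^1.071 ≈ 2.91829633765; balance ≈ 235,798.3441.
Account A is larger by 219,243.9713.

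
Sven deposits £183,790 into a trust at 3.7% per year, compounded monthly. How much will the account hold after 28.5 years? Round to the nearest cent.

£526,721.24

Periodic rate = 3.7%/12 = 0.00308333; periods = 12·28.5 = 342.
A = 183,790·(1 + 0.037/12)^342 ≈ 183,790·2.865886271 ≈ 526,721.2377.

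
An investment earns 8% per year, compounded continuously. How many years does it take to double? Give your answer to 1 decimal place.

8.7 years

e^(0.08t) = 2, so 0.08t = ln 2 ≈ 0.69315.
t ≈ 0.69315/0.08 ≈ 8.6643.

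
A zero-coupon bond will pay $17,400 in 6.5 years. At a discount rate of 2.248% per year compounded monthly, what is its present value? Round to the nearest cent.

$15,036.60

Periodic rate = 2.248%/12 = 0.00187333; 78 periods.
P = 17,400/(1 + 0.02248/12)^78 ≈ 17,400/1.1571768688 ≈ 15,036.5951.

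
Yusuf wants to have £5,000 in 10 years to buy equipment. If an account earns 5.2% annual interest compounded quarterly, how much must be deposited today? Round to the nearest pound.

£2,983

Periodic rate = 5.2%/4 = 0.013; 40 periods.
P = 5,000/(1 + 0.013)^40 ≈ 5,000/1.676400626 ≈ 2,982.5806.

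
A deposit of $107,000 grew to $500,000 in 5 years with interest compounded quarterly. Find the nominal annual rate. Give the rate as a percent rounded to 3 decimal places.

32.055%

(1 + r/4)^20 = 500,000/107,000 = 4.6729.
1 + r/4 = 4.6729^(1/20) ≈ 1.080138, so r/4 ≈ 0.0801382.
r ≈ 4·0.0801382 = 32.05527%.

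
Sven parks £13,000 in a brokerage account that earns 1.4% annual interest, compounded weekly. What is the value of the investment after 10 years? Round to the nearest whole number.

Periodic rate = 1.4%/52 = 0.000269231; periods = 52·10 = 520.
A = 13,000·(1 + 0.014/52)^520 ≈ 13,000·1.1502521247 ≈ 14,953.2776.

£14,953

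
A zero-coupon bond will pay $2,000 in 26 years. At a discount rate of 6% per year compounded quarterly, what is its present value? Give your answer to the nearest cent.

Growth factor = (1 + 0.015)^104 ≈ 4.704011707.
P = 2,000/4.704011707 ≈ 425.1690.

$425.17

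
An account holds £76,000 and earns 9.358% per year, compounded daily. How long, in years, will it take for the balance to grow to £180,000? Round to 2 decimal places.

(1 + 0.000256384)^(365t) = 180,000/76,000 = 2.3684.
365t·ln(1 + 0.000256384) = ln(2.3684); 365t = 0.86222/0.000256351 ≈ 3363.4529.
t ≈ 9.2149 years.

9.21 years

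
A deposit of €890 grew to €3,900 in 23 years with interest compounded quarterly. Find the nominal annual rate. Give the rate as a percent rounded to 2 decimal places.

(1 + r/4)^92 = 3,900/890 = 4.38202.
1 + r/4 = 4.38202^(1/92) ≈ 1.01619, so r/4 ≈ 0.0161895.
r ≈ 4·0.0161895 = 6.47582%.

6.48%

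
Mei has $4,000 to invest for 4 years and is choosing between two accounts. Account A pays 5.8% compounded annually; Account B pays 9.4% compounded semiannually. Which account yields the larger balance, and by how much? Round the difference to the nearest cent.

Account B, by $764.18

A: (1 + 0.058)^4 ≈ 1.252975764, so 4,000 × 1.252975764 ≈ 5,011.9031.
B: (1 + 0.047)^8 ≈ 1.444020815, so 4,000 × 1.444020815 ≈ 5,776.0833.
Difference ≈ 764.1802 in favor of B.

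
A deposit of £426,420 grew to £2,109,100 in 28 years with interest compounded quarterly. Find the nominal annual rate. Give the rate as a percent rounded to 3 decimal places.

5.750%

The 112-period growth factor is 2,109,100/426,420 = 4.94606.
r/4 = 4.94606^(1/112) − 1 ≈ 0.0143755, so r ≈ 4·0.0143755 = 5.75020%.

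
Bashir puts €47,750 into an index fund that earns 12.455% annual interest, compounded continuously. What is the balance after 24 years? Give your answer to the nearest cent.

A = P·e^(rt) = 47,750·e^(0.12455·24) = 47,750·e^2.9892.
e^2.9892 ≈ 19.8697803073, so A ≈ 948,782.0097.

€948,782.01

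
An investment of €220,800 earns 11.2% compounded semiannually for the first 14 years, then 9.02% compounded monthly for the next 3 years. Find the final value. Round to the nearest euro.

Phase 1: 220,800·(1 + 0.056)^28 ≈ 1,015,286.8906.
Phase 2: 1,015,286.8906·(1 + 0.0902/12)^36 ≈ 1,329,441.9745.

€1,329,442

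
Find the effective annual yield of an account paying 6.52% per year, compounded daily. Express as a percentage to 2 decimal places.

6.74%

EAR = (1 + 6.52%/365)^365 − 1 = (1 + 0.00017863)^365 − 1.
(1 + 0.00017863)^365 ≈ 1.067366, so EAR ≈ 6.73663%.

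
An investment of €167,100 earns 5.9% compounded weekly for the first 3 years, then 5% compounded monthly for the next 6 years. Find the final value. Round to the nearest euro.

€269,042

Phase 1: 167,100·(1 + 0.059/52)^156 ≈ 199,435.7438.
Phase 2: 199,435.7438·(1 + 0.05/12)^72 ≈ 269,042.3572.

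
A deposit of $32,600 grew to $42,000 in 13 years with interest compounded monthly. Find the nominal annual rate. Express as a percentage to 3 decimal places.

The 156-period growth factor is 42,000/32,600 = 1.28834.
r/12 = 1.28834^(1/156) − 1 ≈ 0.0016254, so r ≈ 12·0.0016254 = 1.95049%.

1.950%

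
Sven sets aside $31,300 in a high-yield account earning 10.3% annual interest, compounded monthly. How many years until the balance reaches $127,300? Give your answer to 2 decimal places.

We need (1 + 0.00858333)^(12t) = 4.0671, so 12t = ln 4.0671 / ln 1.008583 ≈ 164.1484.
t ≈ 164.1484/12 = 13.6790 years.

13.68 years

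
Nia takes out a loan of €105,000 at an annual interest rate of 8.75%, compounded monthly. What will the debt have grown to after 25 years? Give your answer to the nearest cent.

Growth factor = (1 + 0.0875/12)^300 ≈ 8.8424438974.
A ≈ 105,000 × 8.8424438974 ≈ 928,456.6092.

€928,456.61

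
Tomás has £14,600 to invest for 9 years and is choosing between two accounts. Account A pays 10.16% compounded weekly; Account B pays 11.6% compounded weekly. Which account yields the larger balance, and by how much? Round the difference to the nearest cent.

Account A growth factor: (1 + 0.1016/52)^468 ≈ 2.4930525003; balance ≈ 36,398.5665.
Account B growth factor: (1 + 0.116/52)^468 ≈ 2.8372556579; balance ≈ 41,423.9326.
Account B is larger by 5,025.3661.

Account B, by £5,025.37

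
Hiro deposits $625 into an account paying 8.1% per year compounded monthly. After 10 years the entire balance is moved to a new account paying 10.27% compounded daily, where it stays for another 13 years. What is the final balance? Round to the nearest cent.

After 10 years at 8.1%: 625 × 2.2417986 ≈ 1,401.1241.
Then 13 years at 10.27%: 1,401.1241 × 3.799662347 ≈ 5,323.7986.

$5,323.80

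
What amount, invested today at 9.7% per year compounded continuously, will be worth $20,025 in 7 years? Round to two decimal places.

$10,155.16

P = A·e^(−rt) = 20,025·e^(−0.679).
e^(−0.679) ≈ 0.50712386275, so P ≈ 10,155.1554.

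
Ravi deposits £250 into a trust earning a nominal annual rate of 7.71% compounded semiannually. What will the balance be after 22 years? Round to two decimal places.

£1,320.52

Periodic rate = 7.71%/2 = 0.03855; periods = 2·22 = 44.
A = 250·(1 + 0.03855)^44 ≈ 250·5.282092995 ≈ 1,320.5232.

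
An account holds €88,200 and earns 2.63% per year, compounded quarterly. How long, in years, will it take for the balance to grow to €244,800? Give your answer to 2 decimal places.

(1 + 0.006575)^(4t) = 244,800/88,200 = 2.7755.
4t·ln(1 + 0.006575) = ln(2.7755); 4t = 1.0208/0.00655348 ≈ 155.7699.
t ≈ 38.9425 years.

38.94 years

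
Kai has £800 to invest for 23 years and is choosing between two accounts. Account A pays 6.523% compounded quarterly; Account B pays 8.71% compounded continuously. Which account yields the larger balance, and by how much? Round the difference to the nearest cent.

A: (1 + 0.0163075)^92 ≈ 4.429064543, so 800 × 4.429064543 ≈ 3,543.2516.
B: e^(0.0871·23) = e^2.0033 ≈ 7.413480262, so 800 × 7.413480262 ≈ 5,930.7842.
Difference ≈ 2,387.5326 in favor of B.

Account B, by £2,387.53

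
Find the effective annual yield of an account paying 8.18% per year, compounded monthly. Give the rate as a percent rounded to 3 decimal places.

EAR = (1 + 8.18%/12)^12 − 1 = (1 + 0.00681667)^12 − 1.
(1 + 0.00681667)^12 ≈ 1.084938, so EAR ≈ 8.49376%.

8.494%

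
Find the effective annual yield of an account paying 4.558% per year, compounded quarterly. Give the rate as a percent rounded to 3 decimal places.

4.637%

EAR = (1 + 4.558%/4)^4 − 1 = (1 + 0.011395)^4 − 1.
(1 + 0.011395)^4 ≈ 1.046365, so EAR ≈ 4.63650%.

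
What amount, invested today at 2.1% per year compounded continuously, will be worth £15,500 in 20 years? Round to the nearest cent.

£10,184.23

P = A·e^(−rt) = 15,500·e^(−0.42).
e^(−0.42) ≈ 0.65704681982, so P ≈ 10,184.2257.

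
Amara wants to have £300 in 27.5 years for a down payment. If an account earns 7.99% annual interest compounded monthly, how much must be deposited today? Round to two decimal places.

£33.58

Growth factor = (1 + 0.0799/12)^330 ≈ 8.93492092.
P = 300/8.93492092 ≈ 33.5761.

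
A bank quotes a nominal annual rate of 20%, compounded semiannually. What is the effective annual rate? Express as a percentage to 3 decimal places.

EAR = (1 + 20%/2)^2 − 1 = (1 + 0.1)^2 − 1.
(1 + 0.1)^2 ≈ 1.21, so EAR ≈ 21.00000%.

21.000%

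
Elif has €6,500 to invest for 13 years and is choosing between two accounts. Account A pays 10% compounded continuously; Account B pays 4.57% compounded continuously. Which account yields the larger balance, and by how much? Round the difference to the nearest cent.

Account A, by €12,076.33

A: e^(0.1·13) = e^1.3 ≈ 3.6692966676, so 6,500 × 3.6692966676 ≈ 23,850.4283.
B: e^(0.0457·13) = e^0.5941 ≈ 1.8113999512, so 6,500 × 1.8113999512 ≈ 11,774.0997.
Difference ≈ 12,076.3287 in favor of A.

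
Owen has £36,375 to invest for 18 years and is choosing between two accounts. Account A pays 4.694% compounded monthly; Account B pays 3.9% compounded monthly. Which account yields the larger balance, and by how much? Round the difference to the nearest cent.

Account A, by £11,220.57

Account A growth factor: (1 + 0.04694/12)^216 ≈ 2.3239580176; balance ≈ 84,533.9729.
Account B growth factor: (1 + 0.00325)^216 ≈ 2.0154887375; balance ≈ 73,313.4028.
Account A is larger by 11,220.5701.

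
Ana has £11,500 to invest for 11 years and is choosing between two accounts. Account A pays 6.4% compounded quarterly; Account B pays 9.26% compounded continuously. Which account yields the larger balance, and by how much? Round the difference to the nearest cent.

Account A growth factor: (1 + 0.016)^44 ≈ 2.0105882941; balance ≈ 23,121.7654.
Account B growth factor: e^(0.0926·11) = e^1.0186 ≈ 2.7693150078; balance ≈ 31,847.1226.
Account B is larger by 8,725.3572.

Account B, by £8,725.36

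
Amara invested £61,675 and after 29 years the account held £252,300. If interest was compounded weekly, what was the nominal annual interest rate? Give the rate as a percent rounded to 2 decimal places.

4.86%

(1 + r/52)^1508 = 252,300/61,675 = 4.0908.
1 + r/52 = 4.0908^(1/1508) ≈ 1.000935, so r/52 ≈ 0.000934614.
r ≈ 52·0.000934614 = 4.85999%.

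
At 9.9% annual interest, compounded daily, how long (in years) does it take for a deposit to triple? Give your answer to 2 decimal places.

11.10 years

(1 + 0.000271233)^(365t) = 3.
365t = ln 3 / ln(1 + 0.000271233) ≈ 1.0986/0.000271196 ≈ 4050.9885.
t ≈ 11.0986.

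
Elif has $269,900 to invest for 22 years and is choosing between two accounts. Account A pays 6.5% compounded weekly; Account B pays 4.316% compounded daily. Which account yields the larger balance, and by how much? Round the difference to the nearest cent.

Account A, by $429,315.22

A: (1 + 0.00125)^1144 ≈ 4.174969254542, so 269,900 × 4.174969254542 ≈ 1,126,824.2018.
B: (1 + 0.04316/365)^8030 ≈ 2.58432374318, so 269,900 × 2.58432374318 ≈ 697,508.9783.
Difference ≈ 429,315.2235 in favor of A.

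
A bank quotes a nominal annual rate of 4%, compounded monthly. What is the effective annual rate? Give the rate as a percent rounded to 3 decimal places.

4.074%

One year is 12 periods at 0.00333333 each: (1 + 0.00333333)^12 ≈ 1.040742.
EAR = 1.040742 − 1 ≈ 4.07415%.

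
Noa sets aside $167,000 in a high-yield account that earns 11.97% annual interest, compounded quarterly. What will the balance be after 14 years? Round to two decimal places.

$870,622.89

Periodic rate = 11.97%/4 = 0.029925; periods = 4·14 = 56.
A = 167,000·(1 + 0.029925)^56 ≈ 167,000·5.21331071121 ≈ 870,622.8888.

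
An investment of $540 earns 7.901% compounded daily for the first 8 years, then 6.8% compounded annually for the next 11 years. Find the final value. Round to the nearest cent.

$2,094.87

Phase 1: 540·(1 + 0.07901/365)^2920 ≈ 1,015.9513.
Phase 2: 1,015.9513·(1 + 0.068)^11 ≈ 2,094.8681.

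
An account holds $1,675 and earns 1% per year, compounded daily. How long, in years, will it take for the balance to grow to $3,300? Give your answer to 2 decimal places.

We need (1 + 0.0000273973)^(365t) = 1.9701, so 365t = ln 1.9701 / ln 1.000027 ≈ 24751.3286.
t ≈ 24751.3286/365 = 67.8119 years.

67.81 years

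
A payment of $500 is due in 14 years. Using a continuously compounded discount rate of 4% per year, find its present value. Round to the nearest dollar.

P = A·e^(−rt) = 500·e^(−0.56).
e^(−0.56) ≈ 0.571209064, so P ≈ 285.6045.

$286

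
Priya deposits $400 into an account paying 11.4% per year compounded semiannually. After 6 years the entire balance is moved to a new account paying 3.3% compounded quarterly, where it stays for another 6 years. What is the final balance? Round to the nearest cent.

After 6 years at 11.4%: 400 × 1.94491152 ≈ 777.9646.
Then 6 years at 3.3%: 777.9646 × 1.21797265 ≈ 947.5396.

$947.54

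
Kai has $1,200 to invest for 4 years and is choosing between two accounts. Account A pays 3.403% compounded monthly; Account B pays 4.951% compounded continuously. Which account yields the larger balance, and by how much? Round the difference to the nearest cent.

Account A growth factor: (1 + 0.03403/12)^48 ≈ 1.145598671; balance ≈ 1,374.7184.
Account B growth factor: e^(0.04951·4) = e^0.19804 ≈ 1.219011153; balance ≈ 1,462.8134.
Account B is larger by 88.0950.

Account B, by $88.09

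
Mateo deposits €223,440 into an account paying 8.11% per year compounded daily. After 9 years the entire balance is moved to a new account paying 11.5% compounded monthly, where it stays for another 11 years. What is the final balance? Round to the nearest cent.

€1,632,615.87

After 9 years at 8.11%: 223,440 × 2.074704892567 ≈ 463,572.0612.
Then 11 years at 11.5%: 463,572.0612 × 3.521816795082 ≈ 1,632,615.8708.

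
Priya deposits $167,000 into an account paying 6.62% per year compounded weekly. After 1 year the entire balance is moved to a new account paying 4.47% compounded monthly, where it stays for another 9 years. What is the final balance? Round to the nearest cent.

$266,587.97

After 1 years at 6.62%: 167,000 × 1.06839540015 ≈ 178,422.0318.
Then 9 years at 4.47%: 178,422.0318 × 1.49414266152 ≈ 266,587.9695.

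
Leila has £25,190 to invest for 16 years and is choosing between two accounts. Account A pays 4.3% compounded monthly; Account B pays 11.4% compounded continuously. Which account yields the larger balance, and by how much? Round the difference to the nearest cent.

A: (1 + 0.043/12)^192 ≈ 1.9872867579, so 25,190 × 1.9872867579 ≈ 50,059.7534.
B: e^(0.114·16) = e^1.824 ≈ 6.19659532445, so 25,190 × 6.19659532445 ≈ 156,092.2362.
Difference ≈ 106,032.4828 in favor of B.

Account B, by £106,032.48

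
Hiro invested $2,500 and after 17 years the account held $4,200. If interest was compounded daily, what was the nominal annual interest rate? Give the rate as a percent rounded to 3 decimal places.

(1 + r/365)^6205 = 4,200/2,500 = 1.68.
1 + r/365 = 1.68^(1/6205) ≈ 1.000084, so r/365 ≈ 0.0000836125.
r ≈ 365·0.0000836125 = 3.05186%.

3.052%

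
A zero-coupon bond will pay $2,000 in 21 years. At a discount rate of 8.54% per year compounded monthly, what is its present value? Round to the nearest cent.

$334.91

Periodic rate = 8.54%/12 = 0.00711667; 252 periods.
P = 2,000/(1 + 0.0854/12)^252 ≈ 2,000/5.971801263 ≈ 334.9073.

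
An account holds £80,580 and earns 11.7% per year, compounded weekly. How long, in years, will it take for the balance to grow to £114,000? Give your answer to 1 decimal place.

(1 + 0.00225)^(52t) = 114,000/80,580 = 1.4147.
52t·ln(1 + 0.00225) = ln(1.4147); 52t = 0.34695/0.00224747 ≈ 154.3725.
t ≈ 2.9687 years.

3.0 years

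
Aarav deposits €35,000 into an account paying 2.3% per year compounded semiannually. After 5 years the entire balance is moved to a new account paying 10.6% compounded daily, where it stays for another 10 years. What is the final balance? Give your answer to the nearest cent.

€113,243.23

After 5 years at 2.3%: 35,000 × 1.12113747909 ≈ 39,239.8118.
Then 10 years at 10.6%: 39,239.8118 × 2.88592684554 ≈ 113,243.2262.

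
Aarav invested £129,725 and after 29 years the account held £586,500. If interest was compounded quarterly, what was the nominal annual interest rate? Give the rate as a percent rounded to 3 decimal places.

5.237%

(1 + r/4)^116 = 586,500/129,725 = 4.5211.
1 + r/4 = 4.5211^(1/116) ≈ 1.013091, so r/4 ≈ 0.0130915.
r ≈ 4·0.0130915 = 5.23659%.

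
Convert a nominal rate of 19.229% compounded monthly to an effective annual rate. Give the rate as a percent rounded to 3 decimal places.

One year is 12 periods at 0.0160242 each: (1 + 0.0160242)^12 ≈ 1.210176.
EAR = 1.210176 − 1 ≈ 21.01758%.

21.018%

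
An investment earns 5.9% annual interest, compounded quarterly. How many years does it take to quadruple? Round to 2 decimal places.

(1 + 0.01475)^(4t) = 4.
4t = ln 4 / ln(1 + 0.01475) ≈ 1.3863/0.0146423 ≈ 94.6775.
t ≈ 23.6694.

23.67 years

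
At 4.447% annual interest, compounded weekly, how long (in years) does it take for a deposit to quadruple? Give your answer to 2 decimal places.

(1 + 0.000855192)^(52t) = 4.
52t = ln 4 / ln(1 + 0.000855192) ≈ 1.3863/0.000854827 ≈ 1621.7254.
t ≈ 31.1870.

31.19 years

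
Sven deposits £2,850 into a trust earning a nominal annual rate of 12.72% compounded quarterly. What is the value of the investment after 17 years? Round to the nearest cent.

Periodic rate = 12.72%/4 = 0.0318; periods = 4·17 = 68.
A = 2,850·(1 + 0.0318)^68 ≈ 2,850·8.404184935 ≈ 23,951.9271.

£23,951.93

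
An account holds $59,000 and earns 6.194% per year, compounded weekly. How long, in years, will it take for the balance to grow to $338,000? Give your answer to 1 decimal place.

(1 + 0.00119115)^(52t) = 338,000/59,000 = 5.7288.
52t·ln(1 + 0.00119115) = ln(5.7288); 52t = 1.7455/0.00119044 ≈ 1466.2655.
t ≈ 28.1974 years.

28.2 years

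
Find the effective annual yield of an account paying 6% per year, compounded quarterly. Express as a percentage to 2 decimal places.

EAR = (1 + 6%/4)^4 − 1 = (1 + 0.015)^4 − 1.
(1 + 0.015)^4 ≈ 1.061364, so EAR ≈ 6.13636%.

6.14%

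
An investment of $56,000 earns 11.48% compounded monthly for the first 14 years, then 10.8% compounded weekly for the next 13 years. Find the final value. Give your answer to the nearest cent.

$1,127,160.16

Phase 1: 56,000·(1 + 0.1148/12)^168 ≈ 277,248.0518.
Phase 2: 277,248.0518·(1 + 0.108/52)^676 ≈ 1,127,160.1590.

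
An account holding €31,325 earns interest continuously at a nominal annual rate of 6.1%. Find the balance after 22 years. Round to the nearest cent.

A = P·e^(rt) = 31,325·e^(0.061·22) = 31,325·e^1.342.
e^1.342 ≈ 3.82668923556, so A ≈ 119,871.0403.

€119,871.04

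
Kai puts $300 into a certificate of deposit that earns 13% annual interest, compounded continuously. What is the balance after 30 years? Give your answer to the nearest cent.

$14,820.73

A = P·e^(rt) = 300·e^(0.13·30) = 300·e^3.9.
e^3.9 ≈ 49.402449106, so A ≈ 14,820.7347.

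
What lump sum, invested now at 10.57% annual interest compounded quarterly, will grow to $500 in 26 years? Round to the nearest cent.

Periodic rate = 10.57%/4 = 0.026425; 104 periods.
P = 500/(1 + 0.026425)^104 ≈ 500/15.0671468 ≈ 33.1848.

$33.18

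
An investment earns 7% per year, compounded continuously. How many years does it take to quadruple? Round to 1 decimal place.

19.8 years

e^(0.07t) = 4, so 0.07t = ln 4 ≈ 1.3863.
t ≈ 1.3863/0.07 ≈ 19.8042.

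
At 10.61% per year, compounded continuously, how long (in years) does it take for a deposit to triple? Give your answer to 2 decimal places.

e^(0.1061t) = 3, so 0.1061t = ln 3 ≈ 1.0986.
t ≈ 1.0986/0.1061 ≈ 10.3545.

10.35 years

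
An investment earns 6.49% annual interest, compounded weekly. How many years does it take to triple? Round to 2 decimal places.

16.94 years

(1 + 0.00124808)^(52t) = 3.
52t = ln 3 / ln(1 + 0.00124808) ≈ 1.0986/0.0012473 ≈ 880.7932.
t ≈ 16.9383.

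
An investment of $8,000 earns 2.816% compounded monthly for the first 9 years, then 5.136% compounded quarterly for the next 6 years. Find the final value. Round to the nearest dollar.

After 9 years at 2.816%: 8,000 × 1.2880675794 ≈ 10,304.5406.
Then 6 years at 5.136%: 10,304.5406 × 1.3582517385 ≈ 13,996.1602.

$13,996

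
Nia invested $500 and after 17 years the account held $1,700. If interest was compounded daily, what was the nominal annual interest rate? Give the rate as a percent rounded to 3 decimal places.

7.199%

The 6205-period growth factor is 1,700/500 = 3.4.
r/365 = 3.4^(1/6205) − 1 ≈ 0.000197244, so r ≈ 365·0.000197244 = 7.19939%.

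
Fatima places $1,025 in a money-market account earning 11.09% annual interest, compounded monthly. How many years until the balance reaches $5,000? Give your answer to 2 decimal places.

14.36 years

We need (1 + 0.00924167)^(12t) = 4.878, so 12t = ln 4.878 / ln 1.009242 ≈ 172.2695.
t ≈ 172.2695/12 = 14.3558 years.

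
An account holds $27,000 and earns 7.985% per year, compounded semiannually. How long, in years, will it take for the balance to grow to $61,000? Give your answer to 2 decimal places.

We need (1 + 0.039925)^(2t) = 2.2593, so 2t = ln 2.2593 / ln 1.039925 ≈ 20.8191.
t ≈ 20.8191/2 = 10.4095 years.

10.41 years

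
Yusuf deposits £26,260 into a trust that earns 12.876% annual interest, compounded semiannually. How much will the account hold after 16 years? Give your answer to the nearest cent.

£193,370.09

Growth factor = (1 + 0.06438)^32 ≈ 7.36367435013.
A ≈ 26,260 × 7.36367435013 ≈ 193,370.0884.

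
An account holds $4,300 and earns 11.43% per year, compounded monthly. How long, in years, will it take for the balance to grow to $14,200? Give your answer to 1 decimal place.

(1 + 0.009525)^(12t) = 14,200/4,300 = 3.3023.
12t·ln(1 + 0.009525) = ln(3.3023); 12t = 1.1946/0.00947992 ≈ 126.0165.
t ≈ 10.5014 years.

10.5 years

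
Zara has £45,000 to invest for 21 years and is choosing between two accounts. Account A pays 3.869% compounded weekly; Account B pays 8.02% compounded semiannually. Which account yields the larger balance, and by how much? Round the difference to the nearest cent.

Account B, by £133,243.41

Account A growth factor: (1 + 0.03869/52)^1092 ≈ 2.25283154158; balance ≈ 101,377.4194.
Account B growth factor: (1 + 0.0401)^42 ≈ 5.21379615911; balance ≈ 234,620.8272.
Account B is larger by 133,243.4078.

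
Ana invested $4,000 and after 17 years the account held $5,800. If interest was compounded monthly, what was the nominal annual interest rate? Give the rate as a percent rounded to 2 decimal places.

2.19%

(1 + r/12)^204 = 5,800/4,000 = 1.45.
1 + r/12 = 1.45^(1/204) ≈ 1.001823, so r/12 ≈ 0.00182305.
r ≈ 12·0.00182305 = 2.18766%.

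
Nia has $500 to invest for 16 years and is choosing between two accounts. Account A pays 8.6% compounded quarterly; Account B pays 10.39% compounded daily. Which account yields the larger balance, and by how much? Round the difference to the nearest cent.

A: (1 + 0.0215)^64 ≈ 3.901716785, so 500 × 3.901716785 ≈ 1,950.8584.
B: (1 + 0.1039/365)^5840 ≈ 5.270701352, so 500 × 5.270701352 ≈ 2,635.3507.
Difference ≈ 684.4923 in favor of B.

Account B, by $684.49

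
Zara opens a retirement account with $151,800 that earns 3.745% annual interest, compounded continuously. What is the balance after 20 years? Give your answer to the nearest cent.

A = P·e^(rt) = 151,800·e^(0.03745·20) = 151,800·e^0.749.
e^0.749 ≈ 2.11488407474, so A ≈ 321,039.4025.

$321,039.40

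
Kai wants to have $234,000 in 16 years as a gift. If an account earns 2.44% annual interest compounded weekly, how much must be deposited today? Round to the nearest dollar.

$158,382

Periodic rate = 2.44%/52 = 0.000469231; 832 periods.
P = 234,000/(1 + 0.0244/52)^832 ≈ 234,000/1.47743641641 ≈ 158,382.4504.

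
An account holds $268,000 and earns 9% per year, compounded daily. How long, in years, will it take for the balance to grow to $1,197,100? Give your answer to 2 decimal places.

We need (1 + 0.000246575)^(365t) = 4.4668, so 365t = ln 4.4668 / ln 1.000247 ≈ 6070.5777.
t ≈ 6070.5777/365 = 16.6317 years.

16.63 years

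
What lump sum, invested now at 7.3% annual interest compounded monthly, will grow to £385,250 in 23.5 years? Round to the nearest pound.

Periodic rate = 7.3%/12 = 0.00608333; 282 periods.
P = 385,250/(1 + 0.073/12)^282 ≈ 385,250/5.53063748548 ≈ 69,657.4312.

£69,657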